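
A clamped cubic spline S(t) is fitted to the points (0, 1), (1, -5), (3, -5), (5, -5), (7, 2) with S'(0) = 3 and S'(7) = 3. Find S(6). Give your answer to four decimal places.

Put M_i = S'' at the i-th knot. Here h = (1, 2, 2, 2) and Δ = (-6, 0, 0, 7/2), so the interior equations h_(i-1)·M_(i-1) + 2(h_(i-1)+h_i)·M_i + h_i·M_(i+1) = 6(Δ_i − Δ_(i-1)) read
  1·M_0 + 6·M_1 + 2·M_2 = 6(Δ_1 - Δ_0) = 36
  2·M_1 + 8·M_2 + 2·M_3 = 6(Δ_2 - Δ_1) = 0
  2·M_2 + 8·M_3 + 2·M_4 = 6(Δ_3 - Δ_2) = 21
Clamped end conditions give two more equations: 2h_0·M_0 + h_0·M_1 = 6(Δ_0 - S'(0)) = -54 and h_3·M_3 + 2h_3·M_4 = 6(S'(7) - Δ_3) = -3.
Hence M_0 = -2883/86, M_1 = 561/43, M_2 = -753/172, M_3 = 192/43, M_4 = -513/172.
On [5, 7], S(t) = -5 + 261/172·(t - 5) + 96/43·(t - 5)² - 427/688·(t - 5)³.
With (t - 5) = 1: S(6) = -1287/688.

-1.8706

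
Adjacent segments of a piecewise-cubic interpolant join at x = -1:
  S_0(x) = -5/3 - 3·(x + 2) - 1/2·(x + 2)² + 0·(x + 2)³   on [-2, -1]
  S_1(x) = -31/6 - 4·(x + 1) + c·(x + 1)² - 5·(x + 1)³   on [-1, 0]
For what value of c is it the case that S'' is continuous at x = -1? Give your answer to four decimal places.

S_0''(x) = -1 + 0·(x + 2), so S_0''(-1) = -1. On the right, S_1''(-1) = 2c, so c = -1/2.

-0.5000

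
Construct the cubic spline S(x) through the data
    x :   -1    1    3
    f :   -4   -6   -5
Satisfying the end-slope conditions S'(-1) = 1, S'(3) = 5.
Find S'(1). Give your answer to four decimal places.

-1.8750

Write m_i for S''(x_i). With h_i = 2, 2 and divided differences Δ_i = -1, 1/2, the continuity of S' gives the tridiagonal system
  2·m_0 + 8·m_1 + 2·m_2 = 6(Δ_1 - Δ_0) = 9
Clamped end conditions give two more equations: 2h_0·m_0 + h_0·m_1 = 6(Δ_0 - S'(-1)) = -12 and h_1·m_1 + 2h_1·m_2 = 6(S'(3) - Δ_1) = 27.
Solving the tridiagonal system: m_0 = -25/8, m_1 = 1/4, m_2 = 53/8.
On [1, 3], S'(x) = b_1 + 2c_1·(x - 1) + 3d_1·(x - 1)² with b_1 = Δ_1 - h_1(2m_1 + m_2)/6 = -15/8, c_1 = m_1/2 = 1/8, d_1 = (m_2 - m_1)/(6h_1) = 17/32. So S'(1) = -15/8.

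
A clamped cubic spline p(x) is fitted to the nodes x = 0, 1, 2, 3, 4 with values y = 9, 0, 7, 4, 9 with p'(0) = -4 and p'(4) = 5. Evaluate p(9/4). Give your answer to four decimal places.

Let m_i = p''(x_i). Step sizes h_i = 1, 1, 1, 1; slopes of the chords Δ_i = (y_(i+1) - y_i)/h_i = -9, 7, -3, 5.
  1·m_0 + 4·m_1 + 1·m_2 = 6(Δ_1 - Δ_0) = 96
  1·m_1 + 4·m_2 + 1·m_3 = 6(Δ_2 - Δ_1) = -60
  1·m_2 + 4·m_3 + 1·m_4 = 6(Δ_3 - Δ_2) = 48
Clamped end conditions give two more equations: 2h_0·m_0 + h_0·m_1 = 6(Δ_0 - p'(0)) = -30 and h_3·m_3 + 2h_3·m_4 = 6(p'(4) - Δ_3) = 0.
Hence m_0 = -141/4, m_1 = 81/2, m_2 = -123/4, m_3 = 45/2, m_4 = -45/4.
On [2, 3], p(x) = 7 + 7/2·(x - 2) - 123/8·(x - 2)² + 71/8·(x - 2)³.
With (x - 2) = 1/4: p(9/4) = 3611/512.

7.0527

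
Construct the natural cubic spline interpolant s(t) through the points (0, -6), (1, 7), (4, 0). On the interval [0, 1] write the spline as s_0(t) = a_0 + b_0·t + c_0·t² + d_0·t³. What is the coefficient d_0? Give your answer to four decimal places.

-1.9167

Put M_i = s'' at the i-th knot. Here h = (1, 3) and Δ = (13, -7/3), so the interior equations h_(i-1)·M_(i-1) + 2(h_(i-1)+h_i)·M_i + h_i·M_(i+1) = 6(Δ_i − Δ_(i-1)) read
  1·M_0 + 8·M_1 + 3·M_2 = 6(Δ_1 - Δ_0) = -92
Natural end conditions: M_0 = M_2 = 0.
Forward elimination and back-substitution give M_0 = 0, M_1 = -23/2, M_2 = 0.
On [0, 1], with s_0(t) = a_0 + b_0·t + c_0·t² + d_0·t³: c_0 = M_0/2 = 0, d_0 = (M_1 - M_0)/(6h_0) = -23/12, b_0 = Δ_0 - h_0(2M_0 + M_1)/6 = 179/12.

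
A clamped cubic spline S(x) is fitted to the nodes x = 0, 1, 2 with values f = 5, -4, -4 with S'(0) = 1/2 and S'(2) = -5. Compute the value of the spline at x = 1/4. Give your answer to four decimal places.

Let M_i = S''(x_i). Step sizes h_i = 1, 1; slopes of the chords Δ_i = (y_(i+1) - y_i)/h_i = -9, 0.
  1·M_0 + 4·M_1 + 1·M_2 = 6(Δ_1 - Δ_0) = 54
Clamped end conditions give two more equations: 2h_0·M_0 + h_0·M_1 = 6(Δ_0 - S'(0)) = -57 and h_1·M_1 + 2h_1·M_2 = 6(S'(2) - Δ_1) = -30.
Forward elimination and back-substitution give M_0 = -179/4, M_1 = 65/2, M_2 = -125/4.
On [0, 1], S(x) = 5 + 1/2·x - 179/8·x² + 103/8·x³.
With x = 1/4: S(1/4) = 2011/512.

3.9277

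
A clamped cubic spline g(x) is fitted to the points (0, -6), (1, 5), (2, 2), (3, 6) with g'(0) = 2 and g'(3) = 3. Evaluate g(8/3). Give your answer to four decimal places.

With M_i denoting the second derivative at x_i, h_i = 1, 1, 1, and Δ_i = (y_(i+1) − y_i)/h_i = 11, -3, 4:
  1·M_0 + 4·M_1 + 1·M_2 = 6(Δ_1 - Δ_0) = -84
  1·M_1 + 4·M_2 + 1·M_3 = 6(Δ_2 - Δ_1) = 42
Clamped end conditions give two more equations: 2h_0·M_0 + h_0·M_1 = 6(Δ_0 - g'(0)) = 54 and h_2·M_2 + 2h_2·M_3 = 6(g'(3) - Δ_2) = -6.
Solving: M_0 = 694/15, M_1 = -578/15, M_2 = 358/15, M_3 = -224/15.
On [2, 3], g(x) = 2 - 22/15·(x - 2) + 179/15·(x - 2)² - 97/15·(x - 2)³.
With (x - 2) = 2/3: g(8/3) = 1786/405.

4.4099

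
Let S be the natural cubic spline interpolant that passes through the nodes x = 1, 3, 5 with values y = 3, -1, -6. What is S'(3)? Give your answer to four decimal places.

-2.2500

Write M_i for S''(x_i). With h_i = 2, 2 and divided differences Δ_i = -2, -5/2, the continuity of S' gives the tridiagonal system
  2·M_0 + 8·M_1 + 2·M_2 = 6(Δ_1 - Δ_0) = -3
Natural end conditions: M_0 = M_2 = 0.
Hence M_0 = 0, M_1 = -3/8, M_2 = 0.
On [3, 5], S'(x) = b_1 + 2c_1·(x - 3) + 3d_1·(x - 3)² with b_1 = Δ_1 - h_1(2M_1 + M_2)/6 = -9/4, c_1 = M_1/2 = -3/16, d_1 = (M_2 - M_1)/(6h_1) = 1/32. So S'(3) = -9/4.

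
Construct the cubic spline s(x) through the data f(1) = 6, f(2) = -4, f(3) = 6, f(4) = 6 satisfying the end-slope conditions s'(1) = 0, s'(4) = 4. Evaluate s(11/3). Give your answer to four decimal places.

Write m_i for s''(x_i). With h_i = 1, 1, 1 and divided differences Δ_i = -10, 10, 0, the continuity of s' gives the tridiagonal system
  1·m_0 + 4·m_1 + 1·m_2 = 6(Δ_1 - Δ_0) = 120
  1·m_1 + 4·m_2 + 1·m_3 = 6(Δ_2 - Δ_1) = -60
Clamped end conditions give two more equations: 2h_0·m_0 + h_0·m_1 = 6(Δ_0 - s'(1)) = -60 and h_2·m_2 + 2h_2·m_3 = 6(s'(4) - Δ_2) = 24.
Solving: m_0 = -848/15, m_1 = 796/15, m_2 = -536/15, m_3 = 448/15.
On [3, 4], s(x) = 6 + 104/15·(x - 3) - 268/15·(x - 3)² + 164/15·(x - 3)³.
With (x - 3) = 2/3: s(11/3) = 2398/405.

5.9210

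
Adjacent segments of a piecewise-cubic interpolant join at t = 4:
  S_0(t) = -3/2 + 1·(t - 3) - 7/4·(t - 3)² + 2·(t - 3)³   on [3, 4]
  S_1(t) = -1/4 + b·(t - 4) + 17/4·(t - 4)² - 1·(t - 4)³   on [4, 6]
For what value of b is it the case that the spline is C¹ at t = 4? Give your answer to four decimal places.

3.5000

S_0'(t) = 1 - 7/2·(t - 3) + 6·(t - 3)², so S_0'(4) = 7/2. On the right, S_1'(4) = b, so b = 7/2.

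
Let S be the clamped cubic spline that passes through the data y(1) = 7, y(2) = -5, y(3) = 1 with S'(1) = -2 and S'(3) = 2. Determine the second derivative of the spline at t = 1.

With m_i denoting the second derivative at x_i, h_i = 1, 1, and Δ_i = (y_(i+1) − y_i)/h_i = -12, 6:
  1·m_0 + 4·m_1 + 1·m_2 = 6(Δ_1 - Δ_0) = 108
Clamped end conditions give two more equations: 2h_0·m_0 + h_0·m_1 = 6(Δ_0 - S'(1)) = -60 and h_1·m_1 + 2h_1·m_2 = 6(S'(3) - Δ_1) = -24.
Forward elimination and back-substitution give m_0 = -55, m_1 = 50, m_2 = -37.

-55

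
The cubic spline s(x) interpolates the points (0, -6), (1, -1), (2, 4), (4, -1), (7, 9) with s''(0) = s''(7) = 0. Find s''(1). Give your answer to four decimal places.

Write M_i for s''(x_i). With h_i = 1, 1, 2, 3 and divided differences Δ_i = 5, 5, -5/2, 10/3, the continuity of s' gives the tridiagonal system
  1·M_0 + 4·M_1 + 1·M_2 = 6(Δ_1 - Δ_0) = 0
  1·M_1 + 6·M_2 + 2·M_3 = 6(Δ_2 - Δ_1) = -45
  2·M_2 + 10·M_3 + 3·M_4 = 6(Δ_3 - Δ_2) = 35
Natural end conditions: M_0 = M_4 = 0.
Solving: M_0 = 0, M_1 = 260/107, M_2 = -1040/107, M_3 = 1165/214, M_4 = 0.

2.4299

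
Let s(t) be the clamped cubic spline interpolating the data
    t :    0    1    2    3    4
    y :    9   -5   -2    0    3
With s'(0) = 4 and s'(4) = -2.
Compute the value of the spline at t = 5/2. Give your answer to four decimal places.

Put M_i = s'' at the i-th knot. Here h = (1, 1, 1, 1) and Δ = (-14, 3, 2, 3), so the interior equations h_(i-1)·M_(i-1) + 2(h_(i-1)+h_i)·M_i + h_i·M_(i+1) = 6(Δ_i − Δ_(i-1)) read
  1·M_0 + 4·M_1 + 1·M_2 = 6(Δ_1 - Δ_0) = 102
  1·M_1 + 4·M_2 + 1·M_3 = 6(Δ_2 - Δ_1) = -6
  1·M_2 + 4·M_3 + 1·M_4 = 6(Δ_3 - Δ_2) = 6
Clamped end conditions give two more equations: 2h_0·M_0 + h_0·M_1 = 6(Δ_0 - s'(0)) = -108 and h_3·M_3 + 2h_3·M_4 = 6(s'(4) - Δ_3) = -30.
Solving: M_0 = -1101/14, M_1 = 345/7, M_2 = -33/2, M_3 = 75/7, M_4 = -285/14.
On [2, 3], s(t) = -2 + 40/7·(t - 2) - 33/4·(t - 2)² + 127/28·(t - 2)³.
With (t - 2) = 1/2: s(5/2) = -143/224.

-0.6384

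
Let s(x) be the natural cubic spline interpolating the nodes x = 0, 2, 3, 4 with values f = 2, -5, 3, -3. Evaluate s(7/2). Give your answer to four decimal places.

Let M_i = s''(x_i). Step sizes h_i = 2, 1, 1; slopes of the chords Δ_i = (y_(i+1) - y_i)/h_i = -7/2, 8, -6.
  2·M_0 + 6·M_1 + 1·M_2 = 6(Δ_1 - Δ_0) = 69
  1·M_1 + 4·M_2 + 1·M_3 = 6(Δ_2 - Δ_1) = -84
Natural end conditions: M_0 = M_3 = 0.
Forward elimination and back-substitution give M_0 = 0, M_1 = 360/23, M_2 = -573/23, M_3 = 0.
On [3, 4], s(x) = 3 + 53/23·(x - 3) - 573/46·(x - 3)² + 191/46·(x - 3)³.
With (x - 3) = 1/2: s(7/2) = 573/368.

1.5571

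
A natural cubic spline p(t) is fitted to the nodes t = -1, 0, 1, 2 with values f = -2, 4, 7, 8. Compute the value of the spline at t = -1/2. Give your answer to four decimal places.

Write m_i for p''(x_i). With h_i = 1, 1, 1 and divided differences Δ_i = 6, 3, 1, the continuity of p' gives the tridiagonal system
  1·m_0 + 4·m_1 + 1·m_2 = 6(Δ_1 - Δ_0) = -18
  1·m_1 + 4·m_2 + 1·m_3 = 6(Δ_2 - Δ_1) = -12
Natural end conditions: m_0 = m_3 = 0.
Solving: m_0 = 0, m_1 = -4, m_2 = -2, m_3 = 0.
On [-1, 0], p(t) = -2 + 20/3·(t + 1) + 0·(t + 1)² - 2/3·(t + 1)³.
With (t + 1) = 1/2: p(-1/2) = 5/4.

1.2500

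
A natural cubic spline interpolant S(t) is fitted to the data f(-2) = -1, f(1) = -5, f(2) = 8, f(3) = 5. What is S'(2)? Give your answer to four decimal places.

Write m_i for S''(x_i). With h_i = 3, 1, 1 and divided differences Δ_i = -4/3, 13, -3, the continuity of S' gives the tridiagonal system
  3·m_0 + 8·m_1 + 1·m_2 = 6(Δ_1 - Δ_0) = 86
  1·m_1 + 4·m_2 + 1·m_3 = 6(Δ_2 - Δ_1) = -96
Natural end conditions: m_0 = m_3 = 0.
Forward elimination and back-substitution give m_0 = 0, m_1 = 440/31, m_2 = -854/31, m_3 = 0.
On [2, 3], S'(t) = b_2 + 2c_2·(t - 2) + 3d_2·(t - 2)² with b_2 = Δ_2 - h_2(2m_2 + m_3)/6 = 575/93, c_2 = m_2/2 = -427/31, d_2 = (m_3 - m_2)/(6h_2) = 427/93. So S'(2) = 575/93.

6.1828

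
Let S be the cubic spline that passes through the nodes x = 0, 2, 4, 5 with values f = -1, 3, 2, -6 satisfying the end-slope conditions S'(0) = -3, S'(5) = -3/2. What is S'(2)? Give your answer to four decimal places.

3.9783

With σ_i denoting the second derivative at x_i, h_i = 2, 2, 1, and Δ_i = (y_(i+1) − y_i)/h_i = 2, -1/2, -8:
  2·σ_0 + 8·σ_1 + 2·σ_2 = 6(Δ_1 - Δ_0) = -15
  2·σ_1 + 6·σ_2 + 1·σ_3 = 6(Δ_2 - Δ_1) = -45
Clamped end conditions give two more equations: 2h_0·σ_0 + h_0·σ_1 = 6(Δ_0 - S'(0)) = 30 and h_2·σ_2 + 2h_2·σ_3 = 6(S'(5) - Δ_2) = 39.
Solving the tridiagonal system: σ_0 = 369/46, σ_1 = -24/23, σ_2 = -261/23, σ_3 = 579/23.
On [2, 4], S'(x) = b_1 + 2c_1·(x - 2) + 3d_1·(x - 2)² with b_1 = Δ_1 - h_1(2σ_1 + σ_2)/6 = 183/46, c_1 = σ_1/2 = -12/23, d_1 = (σ_2 - σ_1)/(6h_1) = -79/92. So S'(2) = 183/46.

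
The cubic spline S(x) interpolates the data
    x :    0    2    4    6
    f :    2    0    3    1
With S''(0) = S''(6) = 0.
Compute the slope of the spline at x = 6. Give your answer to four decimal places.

Put M_i = S'' at the i-th knot. Here h = (2, 2, 2) and Δ = (-1, 3/2, -1), so the interior equations h_(i-1)·M_(i-1) + 2(h_(i-1)+h_i)·M_i + h_i·M_(i+1) = 6(Δ_i − Δ_(i-1)) read
  2·M_0 + 8·M_1 + 2·M_2 = 6(Δ_1 - Δ_0) = 15
  2·M_1 + 8·M_2 + 2·M_3 = 6(Δ_2 - Δ_1) = -15
Natural end conditions: M_0 = M_3 = 0.
Forward elimination and back-substitution give M_0 = 0, M_1 = 5/2, M_2 = -5/2, M_3 = 0.
On [4, 6], S'(x) = b_2 + 2c_2·(x - 4) + 3d_2·(x - 4)² with b_2 = Δ_2 - h_2(2M_2 + M_3)/6 = 2/3, c_2 = M_2/2 = -5/4, d_2 = (M_3 - M_2)/(6h_2) = 5/24. So S'(6) = -11/6.

-1.8333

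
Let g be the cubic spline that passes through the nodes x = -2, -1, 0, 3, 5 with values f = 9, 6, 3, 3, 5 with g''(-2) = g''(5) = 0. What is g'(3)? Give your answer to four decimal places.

1.0730

With m_i denoting the second derivative at x_i, h_i = 1, 1, 3, 2, and Δ_i = (y_(i+1) − y_i)/h_i = -3, -3, 0, 1:
  1·m_0 + 4·m_1 + 1·m_2 = 6(Δ_1 - Δ_0) = 0
  1·m_1 + 8·m_2 + 3·m_3 = 6(Δ_2 - Δ_1) = 18
  3·m_2 + 10·m_3 + 2·m_4 = 6(Δ_3 - Δ_2) = 6
Natural end conditions: m_0 = m_4 = 0.
Forward elimination and back-substitution give m_0 = 0, m_1 = -81/137, m_2 = 324/137, m_3 = -15/137, m_4 = 0.
On [3, 5], g'(x) = b_3 + 2c_3·(x - 3) + 3d_3·(x - 3)² with b_3 = Δ_3 - h_3(2m_3 + m_4)/6 = 147/137, c_3 = m_3/2 = -15/274, d_3 = (m_4 - m_3)/(6h_3) = 5/548. So g'(3) = 147/137.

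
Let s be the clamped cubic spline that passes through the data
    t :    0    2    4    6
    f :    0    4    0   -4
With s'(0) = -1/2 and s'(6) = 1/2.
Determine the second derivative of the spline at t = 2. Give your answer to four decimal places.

With M_i denoting the second derivative at x_i, h_i = 2, 2, 2, and Δ_i = (y_(i+1) − y_i)/h_i = 2, -2, -2:
  2·M_0 + 8·M_1 + 2·M_2 = 6(Δ_1 - Δ_0) = -24
  2·M_1 + 8·M_2 + 2·M_3 = 6(Δ_2 - Δ_1) = 0
Clamped end conditions give two more equations: 2h_0·M_0 + h_0·M_1 = 6(Δ_0 - s'(0)) = 15 and h_2·M_2 + 2h_2·M_3 = 6(s'(6) - Δ_2) = 15.
Hence M_0 = 181/30, M_1 = -137/30, M_2 = 7/30, M_3 = 109/30.

-4.5667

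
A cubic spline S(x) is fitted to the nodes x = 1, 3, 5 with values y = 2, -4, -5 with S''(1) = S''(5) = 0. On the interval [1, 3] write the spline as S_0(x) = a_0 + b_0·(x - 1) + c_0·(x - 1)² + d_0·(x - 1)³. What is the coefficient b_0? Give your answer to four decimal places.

-3.6250

Let σ_i = S''(x_i). Step sizes h_i = 2, 2; slopes of the chords Δ_i = (y_(i+1) - y_i)/h_i = -3, -1/2.
  2·σ_0 + 8·σ_1 + 2·σ_2 = 6(Δ_1 - Δ_0) = 15
Natural end conditions: σ_0 = σ_2 = 0.
Solving: σ_0 = 0, σ_1 = 15/8, σ_2 = 0.
On [1, 3], with S_0(x) = a_0 + b_0·(x - 1) + c_0·(x - 1)² + d_0·(x - 1)³: c_0 = σ_0/2 = 0, d_0 = (σ_1 - σ_0)/(6h_0) = 5/32, b_0 = Δ_0 - h_0(2σ_0 + σ_1)/6 = -29/8.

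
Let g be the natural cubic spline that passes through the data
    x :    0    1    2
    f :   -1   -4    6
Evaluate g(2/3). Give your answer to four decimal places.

-4.2037

Let m_i = g''(x_i). Step sizes h_i = 1, 1; slopes of the chords Δ_i = (y_(i+1) - y_i)/h_i = -3, 10.
  1·m_0 + 4·m_1 + 1·m_2 = 6(Δ_1 - Δ_0) = 78
Natural end conditions: m_0 = m_2 = 0.
Solving: m_0 = 0, m_1 = 39/2, m_2 = 0.
On [0, 1], g(x) = -1 - 25/4·x + 0·x² + 13/4·x³.
With x = 2/3: g(2/3) = -227/54.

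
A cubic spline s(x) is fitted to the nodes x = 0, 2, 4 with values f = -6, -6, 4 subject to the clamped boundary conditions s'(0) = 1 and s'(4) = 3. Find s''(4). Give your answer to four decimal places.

-6.2500

Put M_i = s'' at the i-th knot. Here h = (2, 2) and Δ = (0, 5), so the interior equations h_(i-1)·M_(i-1) + 2(h_(i-1)+h_i)·M_i + h_i·M_(i+1) = 6(Δ_i − Δ_(i-1)) read
  2·M_0 + 8·M_1 + 2·M_2 = 6(Δ_1 - Δ_0) = 30
Clamped end conditions give two more equations: 2h_0·M_0 + h_0·M_1 = 6(Δ_0 - s'(0)) = -6 and h_1·M_1 + 2h_1·M_2 = 6(s'(4) - Δ_1) = -12.
Solving the tridiagonal system: M_0 = -19/4, M_1 = 13/2, M_2 = -25/4.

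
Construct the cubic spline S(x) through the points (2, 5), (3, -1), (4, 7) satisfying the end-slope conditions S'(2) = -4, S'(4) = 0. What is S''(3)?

38

With M_i denoting the second derivative at x_i, h_i = 1, 1, and Δ_i = (y_(i+1) − y_i)/h_i = -6, 8:
  1·M_0 + 4·M_1 + 1·M_2 = 6(Δ_1 - Δ_0) = 84
Clamped end conditions give two more equations: 2h_0·M_0 + h_0·M_1 = 6(Δ_0 - S'(2)) = -12 and h_1·M_1 + 2h_1·M_2 = 6(S'(4) - Δ_1) = -48.
Solving the tridiagonal system: M_0 = -25, M_1 = 38, M_2 = -43.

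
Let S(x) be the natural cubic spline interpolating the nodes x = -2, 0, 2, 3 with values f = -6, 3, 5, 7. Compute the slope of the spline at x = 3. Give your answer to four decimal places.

With M_i denoting the second derivative at x_i, h_i = 2, 2, 1, and Δ_i = (y_(i+1) − y_i)/h_i = 9/2, 1, 2:
  2·M_0 + 8·M_1 + 2·M_2 = 6(Δ_1 - Δ_0) = -21
  2·M_1 + 6·M_2 + 1·M_3 = 6(Δ_2 - Δ_1) = 6
Natural end conditions: M_0 = M_3 = 0.
Solving: M_0 = 0, M_1 = -69/22, M_2 = 45/22, M_3 = 0.
On [2, 3], S'(x) = b_2 + 2c_2·(x - 2) + 3d_2·(x - 2)² with b_2 = Δ_2 - h_2(2M_2 + M_3)/6 = 29/22, c_2 = M_2/2 = 45/44, d_2 = (M_3 - M_2)/(6h_2) = -15/44. So S'(3) = 103/44.

2.3409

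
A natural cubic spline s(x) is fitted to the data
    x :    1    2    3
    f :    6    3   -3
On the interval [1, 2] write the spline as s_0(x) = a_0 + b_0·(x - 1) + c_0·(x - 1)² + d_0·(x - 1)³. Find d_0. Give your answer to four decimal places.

Write M_i for s''(x_i). With h_i = 1, 1 and divided differences Δ_i = -3, -6, the continuity of s' gives the tridiagonal system
  1·M_0 + 4·M_1 + 1·M_2 = 6(Δ_1 - Δ_0) = -18
Natural end conditions: M_0 = M_2 = 0.
Forward elimination and back-substitution give M_0 = 0, M_1 = -9/2, M_2 = 0.
On [1, 2], with s_0(x) = a_0 + b_0·(x - 1) + c_0·(x - 1)² + d_0·(x - 1)³: c_0 = M_0/2 = 0, d_0 = (M_1 - M_0)/(6h_0) = -3/4, b_0 = Δ_0 - h_0(2M_0 + M_1)/6 = -9/4.

-0.7500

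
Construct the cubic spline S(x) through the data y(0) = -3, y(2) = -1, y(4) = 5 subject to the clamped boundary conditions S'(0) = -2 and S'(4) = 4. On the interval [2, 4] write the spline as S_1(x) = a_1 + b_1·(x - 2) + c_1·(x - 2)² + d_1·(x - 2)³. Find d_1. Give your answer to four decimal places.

0.1250

Let M_i = S''(x_i). Step sizes h_i = 2, 2; slopes of the chords Δ_i = (y_(i+1) - y_i)/h_i = 1, 3.
  2·M_0 + 8·M_1 + 2·M_2 = 6(Δ_1 - Δ_0) = 12
Clamped end conditions give two more equations: 2h_0·M_0 + h_0·M_1 = 6(Δ_0 - S'(0)) = 18 and h_1·M_1 + 2h_1·M_2 = 6(S'(4) - Δ_1) = 6.
Solving the tridiagonal system: M_0 = 9/2, M_1 = 0, M_2 = 3/2.
On [2, 4], with S_1(x) = a_1 + b_1·(x - 2) + c_1·(x - 2)² + d_1·(x - 2)³: c_1 = M_1/2 = 0, d_1 = (M_2 - M_1)/(6h_1) = 1/8, b_1 = Δ_1 - h_1(2M_1 + M_2)/6 = 5/2.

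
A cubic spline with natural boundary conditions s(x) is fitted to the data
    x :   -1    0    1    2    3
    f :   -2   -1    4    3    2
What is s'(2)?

-2

Write M_i for s''(x_i). With h_i = 1, 1, 1, 1 and divided differences Δ_i = 1, 5, -1, -1, the continuity of s' gives the tridiagonal system
  1·M_0 + 4·M_1 + 1·M_2 = 6(Δ_1 - Δ_0) = 24
  1·M_1 + 4·M_2 + 1·M_3 = 6(Δ_2 - Δ_1) = -36
  1·M_2 + 4·M_3 + 1·M_4 = 6(Δ_3 - Δ_2) = 0
Natural end conditions: M_0 = M_4 = 0.
Solving: M_0 = 0, M_1 = 9, M_2 = -12, M_3 = 3, M_4 = 0.
On [2, 3], s'(x) = b_3 + 2c_3·(x - 2) + 3d_3·(x - 2)² with b_3 = Δ_3 - h_3(2M_3 + M_4)/6 = -2, c_3 = M_3/2 = 3/2, d_3 = (M_4 - M_3)/(6h_3) = -1/2. So s'(2) = -2.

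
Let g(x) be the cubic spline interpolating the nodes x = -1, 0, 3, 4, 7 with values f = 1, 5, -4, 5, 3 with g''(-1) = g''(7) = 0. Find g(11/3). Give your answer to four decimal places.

With M_i denoting the second derivative at x_i, h_i = 1, 3, 1, 3, and Δ_i = (y_(i+1) − y_i)/h_i = 4, -3, 9, -2/3:
  1·M_0 + 8·M_1 + 3·M_2 = 6(Δ_1 - Δ_0) = -42
  3·M_1 + 8·M_2 + 1·M_3 = 6(Δ_2 - Δ_1) = 72
  1·M_2 + 8·M_3 + 3·M_4 = 6(Δ_3 - Δ_2) = -58
Natural end conditions: M_0 = M_4 = 0.
Solving the tridiagonal system: M_0 = 0, M_1 = -379/36, M_2 = 380/27, M_3 = -973/108, M_4 = 0.
On [3, 4], g(x) = -4 + 1255/216·(x - 3) + 190/27·(x - 3)² - 277/72·(x - 3)³.
With (x - 3) = 2/3: g(11/3) = 67/36.

1.8611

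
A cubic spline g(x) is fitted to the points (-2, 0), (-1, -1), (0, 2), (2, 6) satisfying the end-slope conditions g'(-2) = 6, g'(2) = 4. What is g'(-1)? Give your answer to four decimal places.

Put σ_i = g'' at the i-th knot. Here h = (1, 1, 2) and Δ = (-1, 3, 2), so the interior equations h_(i-1)·σ_(i-1) + 2(h_(i-1)+h_i)·σ_i + h_i·σ_(i+1) = 6(Δ_i − Δ_(i-1)) read
  1·σ_0 + 4·σ_1 + 1·σ_2 = 6(Δ_1 - Δ_0) = 24
  1·σ_1 + 6·σ_2 + 2·σ_3 = 6(Δ_2 - Δ_1) = -6
Clamped end conditions give two more equations: 2h_0·σ_0 + h_0·σ_1 = 6(Δ_0 - g'(-2)) = -42 and h_2·σ_2 + 2h_2·σ_3 = 6(g'(2) - Δ_2) = 12.
Solving the tridiagonal system: σ_0 = -310/11, σ_1 = 158/11, σ_2 = -58/11, σ_3 = 62/11.
On [-1, 0], g'(x) = b_1 + 2c_1·(x + 1) + 3d_1·(x + 1)² with b_1 = Δ_1 - h_1(2σ_1 + σ_2)/6 = -10/11, c_1 = σ_1/2 = 79/11, d_1 = (σ_2 - σ_1)/(6h_1) = -36/11. So g'(-1) = -10/11.

-0.9091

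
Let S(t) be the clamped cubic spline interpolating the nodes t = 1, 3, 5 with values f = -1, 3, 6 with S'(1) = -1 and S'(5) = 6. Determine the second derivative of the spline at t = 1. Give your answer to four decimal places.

Put m_i = S'' at the i-th knot. Here h = (2, 2) and Δ = (2, 3/2), so the interior equations h_(i-1)·m_(i-1) + 2(h_(i-1)+h_i)·m_i + h_i·m_(i+1) = 6(Δ_i − Δ_(i-1)) read
  2·m_0 + 8·m_1 + 2·m_2 = 6(Δ_1 - Δ_0) = -3
Clamped end conditions give two more equations: 2h_0·m_0 + h_0·m_1 = 6(Δ_0 - S'(1)) = 18 and h_1·m_1 + 2h_1·m_2 = 6(S'(5) - Δ_1) = 27.
Solving the tridiagonal system: m_0 = 53/8, m_1 = -17/4, m_2 = 71/8.

6.6250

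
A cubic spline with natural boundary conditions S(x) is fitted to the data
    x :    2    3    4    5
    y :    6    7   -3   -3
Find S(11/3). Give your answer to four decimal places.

0.1407

Write M_i for S''(x_i). With h_i = 1, 1, 1 and divided differences Δ_i = 1, -10, 0, the continuity of S' gives the tridiagonal system
  1·M_0 + 4·M_1 + 1·M_2 = 6(Δ_1 - Δ_0) = -66
  1·M_1 + 4·M_2 + 1·M_3 = 6(Δ_2 - Δ_1) = 60
Natural end conditions: M_0 = M_3 = 0.
Hence M_0 = 0, M_1 = -108/5, M_2 = 102/5, M_3 = 0.
On [3, 4], S(x) = 7 - 31/5·(x - 3) - 54/5·(x - 3)² + 7·(x - 3)³.
With (x - 3) = 2/3: S(11/3) = 19/135.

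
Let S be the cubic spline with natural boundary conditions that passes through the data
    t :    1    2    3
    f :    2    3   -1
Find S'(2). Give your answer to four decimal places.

-1.5000

With M_i denoting the second derivative at x_i, h_i = 1, 1, and Δ_i = (y_(i+1) − y_i)/h_i = 1, -4:
  1·M_0 + 4·M_1 + 1·M_2 = 6(Δ_1 - Δ_0) = -30
Natural end conditions: M_0 = M_2 = 0.
Hence M_0 = 0, M_1 = -15/2, M_2 = 0.
On [2, 3], S'(t) = b_1 + 2c_1·(t - 2) + 3d_1·(t - 2)² with b_1 = Δ_1 - h_1(2M_1 + M_2)/6 = -3/2, c_1 = M_1/2 = -15/4, d_1 = (M_2 - M_1)/(6h_1) = 5/4. So S'(2) = -3/2.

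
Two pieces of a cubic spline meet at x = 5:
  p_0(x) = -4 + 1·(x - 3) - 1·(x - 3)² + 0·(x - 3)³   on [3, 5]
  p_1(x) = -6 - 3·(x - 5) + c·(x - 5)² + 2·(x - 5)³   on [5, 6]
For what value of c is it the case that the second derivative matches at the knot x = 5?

p_0''(x) = -2 + 0·(x - 3), so p_0''(5) = -2. On the right, p_1''(5) = 2c, so c = -1.

-1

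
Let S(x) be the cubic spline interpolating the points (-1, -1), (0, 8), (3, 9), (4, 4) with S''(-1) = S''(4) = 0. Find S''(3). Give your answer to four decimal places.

With m_i denoting the second derivative at x_i, h_i = 1, 3, 1, and Δ_i = (y_(i+1) − y_i)/h_i = 9, 1/3, -5:
  1·m_0 + 8·m_1 + 3·m_2 = 6(Δ_1 - Δ_0) = -52
  3·m_1 + 8·m_2 + 1·m_3 = 6(Δ_2 - Δ_1) = -32
Natural end conditions: m_0 = m_3 = 0.
Hence m_0 = 0, m_1 = -64/11, m_2 = -20/11, m_3 = 0.

-1.8182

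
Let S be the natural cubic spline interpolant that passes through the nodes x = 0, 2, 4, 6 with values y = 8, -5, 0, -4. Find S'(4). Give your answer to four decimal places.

1.6000

With σ_i denoting the second derivative at x_i, h_i = 2, 2, 2, and Δ_i = (y_(i+1) − y_i)/h_i = -13/2, 5/2, -2:
  2·σ_0 + 8·σ_1 + 2·σ_2 = 6(Δ_1 - Δ_0) = 54
  2·σ_1 + 8·σ_2 + 2·σ_3 = 6(Δ_2 - Δ_1) = -27
Natural end conditions: σ_0 = σ_3 = 0.
Solving: σ_0 = 0, σ_1 = 81/10, σ_2 = -27/5, σ_3 = 0.
On [4, 6], S'(x) = b_2 + 2c_2·(x - 4) + 3d_2·(x - 4)² with b_2 = Δ_2 - h_2(2σ_2 + σ_3)/6 = 8/5, c_2 = σ_2/2 = -27/10, d_2 = (σ_3 - σ_2)/(6h_2) = 9/20. So S'(4) = 8/5.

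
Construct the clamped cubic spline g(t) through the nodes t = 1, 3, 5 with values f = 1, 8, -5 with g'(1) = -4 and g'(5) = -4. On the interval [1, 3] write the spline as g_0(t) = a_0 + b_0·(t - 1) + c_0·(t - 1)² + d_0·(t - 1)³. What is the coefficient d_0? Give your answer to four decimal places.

-2.8125

With M_i denoting the second derivative at x_i, h_i = 2, 2, and Δ_i = (y_(i+1) − y_i)/h_i = 7/2, -13/2:
  2·M_0 + 8·M_1 + 2·M_2 = 6(Δ_1 - Δ_0) = -60
Clamped end conditions give two more equations: 2h_0·M_0 + h_0·M_1 = 6(Δ_0 - g'(1)) = 45 and h_1·M_1 + 2h_1·M_2 = 6(g'(5) - Δ_1) = 15.
Hence M_0 = 75/4, M_1 = -15, M_2 = 45/4.
On [1, 3], with g_0(t) = a_0 + b_0·(t - 1) + c_0·(t - 1)² + d_0·(t - 1)³: c_0 = M_0/2 = 75/8, d_0 = (M_1 - M_0)/(6h_0) = -45/16, b_0 = Δ_0 - h_0(2M_0 + M_1)/6 = -4.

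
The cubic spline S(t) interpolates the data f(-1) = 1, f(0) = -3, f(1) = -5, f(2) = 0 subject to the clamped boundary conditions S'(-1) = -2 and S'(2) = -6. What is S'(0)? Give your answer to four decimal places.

Let M_i = S''(x_i). Step sizes h_i = 1, 1, 1; slopes of the chords Δ_i = (y_(i+1) - y_i)/h_i = -4, -2, 5.
  1·M_0 + 4·M_1 + 1·M_2 = 6(Δ_1 - Δ_0) = 12
  1·M_1 + 4·M_2 + 1·M_3 = 6(Δ_2 - Δ_1) = 42
Clamped end conditions give two more equations: 2h_0·M_0 + h_0·M_1 = 6(Δ_0 - S'(-1)) = -12 and h_2·M_2 + 2h_2·M_3 = 6(S'(2) - Δ_2) = -66.
Hence M_0 = -82/15, M_1 = -16/15, M_2 = 326/15, M_3 = -658/15.
On [0, 1], S'(t) = b_1 + 2c_1·t + 3d_1·t² with b_1 = Δ_1 - h_1(2M_1 + M_2)/6 = -79/15, c_1 = M_1/2 = -8/15, d_1 = (M_2 - M_1)/(6h_1) = 19/5. So S'(0) = -79/15.

-5.2667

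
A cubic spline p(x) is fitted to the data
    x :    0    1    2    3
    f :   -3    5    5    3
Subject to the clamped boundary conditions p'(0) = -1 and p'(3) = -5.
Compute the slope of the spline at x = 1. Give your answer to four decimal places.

6.7333

Write M_i for p''(x_i). With h_i = 1, 1, 1 and divided differences Δ_i = 8, 0, -2, the continuity of p' gives the tridiagonal system
  1·M_0 + 4·M_1 + 1·M_2 = 6(Δ_1 - Δ_0) = -48
  1·M_1 + 4·M_2 + 1·M_3 = 6(Δ_2 - Δ_1) = -12
Clamped end conditions give two more equations: 2h_0·M_0 + h_0·M_1 = 6(Δ_0 - p'(0)) = 54 and h_2·M_2 + 2h_2·M_3 = 6(p'(3) - Δ_2) = -18.
Solving the tridiagonal system: M_0 = 578/15, M_1 = -346/15, M_2 = 86/15, M_3 = -178/15.
On [1, 2], p'(x) = b_1 + 2c_1·(x - 1) + 3d_1·(x - 1)² with b_1 = Δ_1 - h_1(2M_1 + M_2)/6 = 101/15, c_1 = M_1/2 = -173/15, d_1 = (M_2 - M_1)/(6h_1) = 24/5. So p'(1) = 101/15.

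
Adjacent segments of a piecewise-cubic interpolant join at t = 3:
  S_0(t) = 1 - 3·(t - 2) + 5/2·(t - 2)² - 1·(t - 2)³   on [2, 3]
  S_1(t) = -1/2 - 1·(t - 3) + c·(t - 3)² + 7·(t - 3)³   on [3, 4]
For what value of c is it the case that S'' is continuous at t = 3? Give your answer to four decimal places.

S_0''(t) = 5 - 6·(t - 2), so S_0''(3) = -1. On the right, S_1''(3) = 2c, so c = -1/2.

-0.5000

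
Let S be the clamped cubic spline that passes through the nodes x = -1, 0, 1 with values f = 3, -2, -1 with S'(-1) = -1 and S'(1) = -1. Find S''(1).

With σ_i denoting the second derivative at x_i, h_i = 1, 1, and Δ_i = (y_(i+1) − y_i)/h_i = -5, 1:
  1·σ_0 + 4·σ_1 + 1·σ_2 = 6(Δ_1 - Δ_0) = 36
Clamped end conditions give two more equations: 2h_0·σ_0 + h_0·σ_1 = 6(Δ_0 - S'(-1)) = -24 and h_1·σ_1 + 2h_1·σ_2 = 6(S'(1) - Δ_1) = -12.
Forward elimination and back-substitution give σ_0 = -21, σ_1 = 18, σ_2 = -15.

-15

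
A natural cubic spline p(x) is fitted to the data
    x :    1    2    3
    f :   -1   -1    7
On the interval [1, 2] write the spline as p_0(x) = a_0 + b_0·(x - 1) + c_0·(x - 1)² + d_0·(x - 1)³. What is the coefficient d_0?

2

Put M_i = p'' at the i-th knot. Here h = (1, 1) and Δ = (0, 8), so the interior equations h_(i-1)·M_(i-1) + 2(h_(i-1)+h_i)·M_i + h_i·M_(i+1) = 6(Δ_i − Δ_(i-1)) read
  1·M_0 + 4·M_1 + 1·M_2 = 6(Δ_1 - Δ_0) = 48
Natural end conditions: M_0 = M_2 = 0.
Solving the tridiagonal system: M_0 = 0, M_1 = 12, M_2 = 0.
On [1, 2], with p_0(x) = a_0 + b_0·(x - 1) + c_0·(x - 1)² + d_0·(x - 1)³: c_0 = M_0/2 = 0, d_0 = (M_1 - M_0)/(6h_0) = 2, b_0 = Δ_0 - h_0(2M_0 + M_1)/6 = -2.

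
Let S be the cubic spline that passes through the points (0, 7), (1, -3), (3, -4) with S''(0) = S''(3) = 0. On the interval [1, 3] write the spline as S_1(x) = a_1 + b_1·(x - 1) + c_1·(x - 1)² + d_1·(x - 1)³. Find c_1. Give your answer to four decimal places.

Let σ_i = S''(x_i). Step sizes h_i = 1, 2; slopes of the chords Δ_i = (y_(i+1) - y_i)/h_i = -10, -1/2.
  1·σ_0 + 6·σ_1 + 2·σ_2 = 6(Δ_1 - Δ_0) = 57
Natural end conditions: σ_0 = σ_2 = 0.
Solving: σ_0 = 0, σ_1 = 19/2, σ_2 = 0.
On [1, 3], with S_1(x) = a_1 + b_1·(x - 1) + c_1·(x - 1)² + d_1·(x - 1)³: c_1 = σ_1/2 = 19/4, d_1 = (σ_2 - σ_1)/(6h_1) = -19/24, b_1 = Δ_1 - h_1(2σ_1 + σ_2)/6 = -41/6.

4.7500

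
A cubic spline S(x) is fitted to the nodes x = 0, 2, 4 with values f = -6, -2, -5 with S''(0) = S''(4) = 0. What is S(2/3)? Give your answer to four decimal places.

Put M_i = S'' at the i-th knot. Here h = (2, 2) and Δ = (2, -3/2), so the interior equations h_(i-1)·M_(i-1) + 2(h_(i-1)+h_i)·M_i + h_i·M_(i+1) = 6(Δ_i − Δ_(i-1)) read
  2·M_0 + 8·M_1 + 2·M_2 = 6(Δ_1 - Δ_0) = -21
Natural end conditions: M_0 = M_2 = 0.
Forward elimination and back-substitution give M_0 = 0, M_1 = -21/8, M_2 = 0.
On [0, 2], S(x) = -6 + 23/8·x + 0·x² - 7/32·x³.
With x = 2/3: S(2/3) = -112/27.

-4.1481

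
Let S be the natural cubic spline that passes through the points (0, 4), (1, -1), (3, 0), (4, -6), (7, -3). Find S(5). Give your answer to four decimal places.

Write M_i for S''(x_i). With h_i = 1, 2, 1, 3 and divided differences Δ_i = -5, 1/2, -6, 1, the continuity of S' gives the tridiagonal system
  1·M_0 + 6·M_1 + 2·M_2 = 6(Δ_1 - Δ_0) = 33
  2·M_1 + 6·M_2 + 1·M_3 = 6(Δ_2 - Δ_1) = -39
  1·M_2 + 8·M_3 + 3·M_4 = 6(Δ_3 - Δ_2) = 42
Natural end conditions: M_0 = M_4 = 0.
Forward elimination and back-substitution give M_0 = 0, M_1 = 2259/250, M_2 = -1326/125, M_3 = 822/125, M_4 = 0.
On [4, 7], S(t) = -6 - 697/125·(t - 4) + 411/125·(t - 4)² - 137/375·(t - 4)³.
With (t - 4) = 1: S(5) = -649/75.

-8.6533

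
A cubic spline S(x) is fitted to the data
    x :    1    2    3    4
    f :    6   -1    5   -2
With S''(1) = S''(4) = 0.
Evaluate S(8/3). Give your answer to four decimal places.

3.3210

Put M_i = S'' at the i-th knot. Here h = (1, 1, 1) and Δ = (-7, 6, -7), so the interior equations h_(i-1)·M_(i-1) + 2(h_(i-1)+h_i)·M_i + h_i·M_(i+1) = 6(Δ_i − Δ_(i-1)) read
  1·M_0 + 4·M_1 + 1·M_2 = 6(Δ_1 - Δ_0) = 78
  1·M_1 + 4·M_2 + 1·M_3 = 6(Δ_2 - Δ_1) = -78
Natural end conditions: M_0 = M_3 = 0.
Forward elimination and back-substitution give M_0 = 0, M_1 = 26, M_2 = -26, M_3 = 0.
On [2, 3], S(x) = -1 + 5/3·(x - 2) + 13·(x - 2)² - 26/3·(x - 2)³.
With (x - 2) = 2/3: S(8/3) = 269/81.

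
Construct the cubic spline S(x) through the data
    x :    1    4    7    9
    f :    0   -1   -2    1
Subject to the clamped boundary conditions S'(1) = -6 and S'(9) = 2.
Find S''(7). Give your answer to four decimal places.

With σ_i denoting the second derivative at x_i, h_i = 3, 3, 2, and Δ_i = (y_(i+1) − y_i)/h_i = -1/3, -1/3, 3/2:
  3·σ_0 + 12·σ_1 + 3·σ_2 = 6(Δ_1 - Δ_0) = 0
  3·σ_1 + 10·σ_2 + 2·σ_3 = 6(Δ_2 - Δ_1) = 11
Clamped end conditions give two more equations: 2h_0·σ_0 + h_0·σ_1 = 6(Δ_0 - S'(1)) = 34 and h_2·σ_2 + 2h_2·σ_3 = 6(S'(9) - Δ_2) = 3.
Forward elimination and back-substitution give σ_0 = 767/114, σ_1 = -121/57, σ_2 = 67/38, σ_3 = -5/38.

1.7632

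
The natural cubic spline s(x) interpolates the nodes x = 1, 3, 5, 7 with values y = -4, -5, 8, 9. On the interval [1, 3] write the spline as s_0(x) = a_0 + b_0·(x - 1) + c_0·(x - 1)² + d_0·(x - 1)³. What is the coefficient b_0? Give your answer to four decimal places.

Put M_i = s'' at the i-th knot. Here h = (2, 2, 2) and Δ = (-1/2, 13/2, 1/2), so the interior equations h_(i-1)·M_(i-1) + 2(h_(i-1)+h_i)·M_i + h_i·M_(i+1) = 6(Δ_i − Δ_(i-1)) read
  2·M_0 + 8·M_1 + 2·M_2 = 6(Δ_1 - Δ_0) = 42
  2·M_1 + 8·M_2 + 2·M_3 = 6(Δ_2 - Δ_1) = -36
Natural end conditions: M_0 = M_3 = 0.
Solving: M_0 = 0, M_1 = 34/5, M_2 = -31/5, M_3 = 0.
On [1, 3], with s_0(x) = a_0 + b_0·(x - 1) + c_0·(x - 1)² + d_0·(x - 1)³: c_0 = M_0/2 = 0, d_0 = (M_1 - M_0)/(6h_0) = 17/30, b_0 = Δ_0 - h_0(2M_0 + M_1)/6 = -83/30.

-2.7667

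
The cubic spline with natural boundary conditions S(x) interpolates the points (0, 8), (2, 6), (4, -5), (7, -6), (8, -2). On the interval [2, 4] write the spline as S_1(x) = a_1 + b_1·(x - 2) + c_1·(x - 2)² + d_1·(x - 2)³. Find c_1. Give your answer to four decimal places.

-2.1054

Let σ_i = S''(x_i). Step sizes h_i = 2, 2, 3, 1; slopes of the chords Δ_i = (y_(i+1) - y_i)/h_i = -1, -11/2, -1/3, 4.
  2·σ_0 + 8·σ_1 + 2·σ_2 = 6(Δ_1 - Δ_0) = -27
  2·σ_1 + 10·σ_2 + 3·σ_3 = 6(Δ_2 - Δ_1) = 31
  3·σ_2 + 8·σ_3 + 1·σ_4 = 6(Δ_3 - Δ_2) = 26
Natural end conditions: σ_0 = σ_4 = 0.
Forward elimination and back-substitution give σ_0 = 0, σ_1 = -2257/536, σ_2 = 224/67, σ_3 = 535/268, σ_4 = 0.
On [2, 4], with S_1(x) = a_1 + b_1·(x - 2) + c_1·(x - 2)² + d_1·(x - 2)³: c_1 = σ_1/2 = -2257/1072, d_1 = (σ_2 - σ_1)/(6h_1) = 4049/6432, b_1 = Δ_1 - h_1(2σ_1 + σ_2)/6 = -3061/804.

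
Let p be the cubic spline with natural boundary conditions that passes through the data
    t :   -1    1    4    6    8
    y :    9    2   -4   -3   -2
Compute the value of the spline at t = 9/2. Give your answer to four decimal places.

With m_i denoting the second derivative at x_i, h_i = 2, 3, 2, 2, and Δ_i = (y_(i+1) − y_i)/h_i = -7/2, -2, 1/2, 1/2:
  2·m_0 + 10·m_1 + 3·m_2 = 6(Δ_1 - Δ_0) = 9
  3·m_1 + 10·m_2 + 2·m_3 = 6(Δ_2 - Δ_1) = 15
  2·m_2 + 8·m_3 + 2·m_4 = 6(Δ_3 - Δ_2) = 0
Natural end conditions: m_0 = m_4 = 0.
Hence m_0 = 0, m_1 = 81/172, m_2 = 123/86, m_3 = -123/344, m_4 = 0.
On [4, 6], p(t) = -4 - 115/344·(t - 4) + 123/172·(t - 4)² - 205/1376·(t - 4)³.
With (t - 4) = 1/2: p(9/2) = -44109/11008.

-4.0070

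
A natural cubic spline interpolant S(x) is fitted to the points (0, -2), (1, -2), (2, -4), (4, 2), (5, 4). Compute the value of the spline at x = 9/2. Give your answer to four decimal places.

3.2059

Put m_i = S'' at the i-th knot. Here h = (1, 1, 2, 1) and Δ = (0, -2, 3, 2), so the interior equations h_(i-1)·m_(i-1) + 2(h_(i-1)+h_i)·m_i + h_i·m_(i+1) = 6(Δ_i − Δ_(i-1)) read
  1·m_0 + 4·m_1 + 1·m_2 = 6(Δ_1 - Δ_0) = -12
  1·m_1 + 6·m_2 + 2·m_3 = 6(Δ_2 - Δ_1) = 30
  2·m_2 + 6·m_3 + 1·m_4 = 6(Δ_3 - Δ_2) = -6
Natural end conditions: m_0 = m_4 = 0.
Solving the tridiagonal system: m_0 = 0, m_1 = -288/61, m_2 = 420/61, m_3 = -201/61, m_4 = 0.
On [4, 5], S(x) = 2 + 189/61·(x - 4) - 201/122·(x - 4)² + 67/122·(x - 4)³.
With (x - 4) = 1/2: S(9/2) = 3129/976.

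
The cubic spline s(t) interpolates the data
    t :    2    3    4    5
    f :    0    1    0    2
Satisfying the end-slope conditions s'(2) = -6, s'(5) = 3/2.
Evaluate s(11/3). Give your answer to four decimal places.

0.3704

With M_i denoting the second derivative at x_i, h_i = 1, 1, 1, and Δ_i = (y_(i+1) − y_i)/h_i = 1, -1, 2:
  1·M_0 + 4·M_1 + 1·M_2 = 6(Δ_1 - Δ_0) = -12
  1·M_1 + 4·M_2 + 1·M_3 = 6(Δ_2 - Δ_1) = 18
Clamped end conditions give two more equations: 2h_0·M_0 + h_0·M_1 = 6(Δ_0 - s'(2)) = 42 and h_2·M_2 + 2h_2·M_3 = 6(s'(5) - Δ_2) = -3.
Forward elimination and back-substitution give M_0 = 27, M_1 = -12, M_2 = 9, M_3 = -6.
On [3, 4], s(t) = 1 + 3/2·(t - 3) - 6·(t - 3)² + 7/2·(t - 3)³.
With (t - 3) = 2/3: s(11/3) = 10/27.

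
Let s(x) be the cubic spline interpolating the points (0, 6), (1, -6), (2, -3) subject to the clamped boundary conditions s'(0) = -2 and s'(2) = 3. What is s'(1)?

Put M_i = s'' at the i-th knot. Here h = (1, 1) and Δ = (-12, 3), so the interior equations h_(i-1)·M_(i-1) + 2(h_(i-1)+h_i)·M_i + h_i·M_(i+1) = 6(Δ_i − Δ_(i-1)) read
  1·M_0 + 4·M_1 + 1·M_2 = 6(Δ_1 - Δ_0) = 90
Clamped end conditions give two more equations: 2h_0·M_0 + h_0·M_1 = 6(Δ_0 - s'(0)) = -60 and h_1·M_1 + 2h_1·M_2 = 6(s'(2) - Δ_1) = 0.
Hence M_0 = -50, M_1 = 40, M_2 = -20.
On [1, 2], s'(x) = b_1 + 2c_1·(x - 1) + 3d_1·(x - 1)² with b_1 = Δ_1 - h_1(2M_1 + M_2)/6 = -7, c_1 = M_1/2 = 20, d_1 = (M_2 - M_1)/(6h_1) = -10. So s'(1) = -7.

-7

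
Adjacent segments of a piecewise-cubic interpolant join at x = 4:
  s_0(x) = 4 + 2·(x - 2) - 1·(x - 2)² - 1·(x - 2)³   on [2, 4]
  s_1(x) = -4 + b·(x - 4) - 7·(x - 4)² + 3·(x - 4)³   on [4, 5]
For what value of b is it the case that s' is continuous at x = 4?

s_0'(x) = 2 - 2·(x - 2) - 3·(x - 2)², so s_0'(4) = -14. On the right, s_1'(4) = b, so b = -14.

-14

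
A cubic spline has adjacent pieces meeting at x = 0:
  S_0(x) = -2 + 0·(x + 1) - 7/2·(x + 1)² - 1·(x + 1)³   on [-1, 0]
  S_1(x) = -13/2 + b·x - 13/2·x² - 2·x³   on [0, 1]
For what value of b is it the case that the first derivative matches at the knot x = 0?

S_0'(x) = 0 - 7·(x + 1) - 3·(x + 1)², so S_0'(0) = -10. On the right, S_1'(0) = b, so b = -10.

-10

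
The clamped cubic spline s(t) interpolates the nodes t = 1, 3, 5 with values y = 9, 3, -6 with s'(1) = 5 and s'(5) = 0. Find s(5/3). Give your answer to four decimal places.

Put σ_i = s'' at the i-th knot. Here h = (2, 2) and Δ = (-3, -9/2), so the interior equations h_(i-1)·σ_(i-1) + 2(h_(i-1)+h_i)·σ_i + h_i·σ_(i+1) = 6(Δ_i − Δ_(i-1)) read
  2·σ_0 + 8·σ_1 + 2·σ_2 = 6(Δ_1 - Δ_0) = -9
Clamped end conditions give two more equations: 2h_0·σ_0 + h_0·σ_1 = 6(Δ_0 - s'(1)) = -48 and h_1·σ_1 + 2h_1·σ_2 = 6(s'(5) - Δ_1) = 27.
Solving the tridiagonal system: σ_0 = -97/8, σ_1 = 1/4, σ_2 = 53/8.
On [1, 3], s(t) = 9 + 5·(t - 1) - 97/16·(t - 1)² + 33/32·(t - 1)³.
With (t - 1) = 2/3: s(5/3) = 179/18.

9.9444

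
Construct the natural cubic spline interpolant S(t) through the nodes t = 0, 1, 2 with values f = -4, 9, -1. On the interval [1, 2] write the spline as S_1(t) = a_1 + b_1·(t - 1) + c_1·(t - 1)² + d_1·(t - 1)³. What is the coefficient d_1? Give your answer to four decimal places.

5.7500

Let M_i = S''(x_i). Step sizes h_i = 1, 1; slopes of the chords Δ_i = (y_(i+1) - y_i)/h_i = 13, -10.
  1·M_0 + 4·M_1 + 1·M_2 = 6(Δ_1 - Δ_0) = -138
Natural end conditions: M_0 = M_2 = 0.
Hence M_0 = 0, M_1 = -69/2, M_2 = 0.
On [1, 2], with S_1(t) = a_1 + b_1·(t - 1) + c_1·(t - 1)² + d_1·(t - 1)³: c_1 = M_1/2 = -69/4, d_1 = (M_2 - M_1)/(6h_1) = 23/4, b_1 = Δ_1 - h_1(2M_1 + M_2)/6 = 3/2.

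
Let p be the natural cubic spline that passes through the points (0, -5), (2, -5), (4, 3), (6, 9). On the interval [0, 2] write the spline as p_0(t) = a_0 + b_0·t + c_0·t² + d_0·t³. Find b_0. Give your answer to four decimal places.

-1.1333

Put m_i = p'' at the i-th knot. Here h = (2, 2, 2) and Δ = (0, 4, 3), so the interior equations h_(i-1)·m_(i-1) + 2(h_(i-1)+h_i)·m_i + h_i·m_(i+1) = 6(Δ_i − Δ_(i-1)) read
  2·m_0 + 8·m_1 + 2·m_2 = 6(Δ_1 - Δ_0) = 24
  2·m_1 + 8·m_2 + 2·m_3 = 6(Δ_2 - Δ_1) = -6
Natural end conditions: m_0 = m_3 = 0.
Forward elimination and back-substitution give m_0 = 0, m_1 = 17/5, m_2 = -8/5, m_3 = 0.
On [0, 2], with p_0(t) = a_0 + b_0·t + c_0·t² + d_0·t³: c_0 = m_0/2 = 0, d_0 = (m_1 - m_0)/(6h_0) = 17/60, b_0 = Δ_0 - h_0(2m_0 + m_1)/6 = -17/15.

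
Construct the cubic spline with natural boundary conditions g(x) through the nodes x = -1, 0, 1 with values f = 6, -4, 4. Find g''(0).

Put m_i = g'' at the i-th knot. Here h = (1, 1) and Δ = (-10, 8), so the interior equations h_(i-1)·m_(i-1) + 2(h_(i-1)+h_i)·m_i + h_i·m_(i+1) = 6(Δ_i − Δ_(i-1)) read
  1·m_0 + 4·m_1 + 1·m_2 = 6(Δ_1 - Δ_0) = 108
Natural end conditions: m_0 = m_2 = 0.
Forward elimination and back-substitution give m_0 = 0, m_1 = 27, m_2 = 0.

27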